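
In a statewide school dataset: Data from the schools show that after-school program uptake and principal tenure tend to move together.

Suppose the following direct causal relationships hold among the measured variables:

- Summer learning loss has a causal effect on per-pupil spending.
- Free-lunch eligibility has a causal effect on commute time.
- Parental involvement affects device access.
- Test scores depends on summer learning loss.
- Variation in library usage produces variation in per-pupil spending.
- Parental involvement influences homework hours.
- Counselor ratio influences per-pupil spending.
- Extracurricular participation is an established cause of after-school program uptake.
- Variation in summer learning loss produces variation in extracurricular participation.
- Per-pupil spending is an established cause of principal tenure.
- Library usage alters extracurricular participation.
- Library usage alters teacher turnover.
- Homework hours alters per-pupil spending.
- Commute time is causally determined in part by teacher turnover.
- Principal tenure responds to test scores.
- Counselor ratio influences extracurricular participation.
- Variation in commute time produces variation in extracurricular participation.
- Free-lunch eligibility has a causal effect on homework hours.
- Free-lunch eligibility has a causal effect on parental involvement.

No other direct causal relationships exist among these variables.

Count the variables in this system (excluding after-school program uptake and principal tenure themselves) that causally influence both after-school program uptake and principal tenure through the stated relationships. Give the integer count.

4

The common causes are: counselor ratio (to after-school program uptake via counselor ratio → extracurricular participation → after-school program uptake; to principal tenure via counselor ratio → per-pupil spending → principal tenure); free-lunch eligibility (to after-school program uptake via free-lunch eligibility → commute time → extracurricular participation → after-school program uptake; to principal tenure via free-lunch eligibility → homework hours → per-pupil spending → principal tenure); library usage (to after-school program uptake via library usage → extracurricular participation → after-school program uptake; to principal tenure via library usage → per-pupil spending → principal tenure); summer learning loss (to after-school program uptake via summer learning loss → extracurricular participation → after-school program uptake; to principal tenure via summer learning loss → per-pupil spending → principal tenure).
Every other variable lacks a causal path to at least one of after-school program uptake and principal tenure.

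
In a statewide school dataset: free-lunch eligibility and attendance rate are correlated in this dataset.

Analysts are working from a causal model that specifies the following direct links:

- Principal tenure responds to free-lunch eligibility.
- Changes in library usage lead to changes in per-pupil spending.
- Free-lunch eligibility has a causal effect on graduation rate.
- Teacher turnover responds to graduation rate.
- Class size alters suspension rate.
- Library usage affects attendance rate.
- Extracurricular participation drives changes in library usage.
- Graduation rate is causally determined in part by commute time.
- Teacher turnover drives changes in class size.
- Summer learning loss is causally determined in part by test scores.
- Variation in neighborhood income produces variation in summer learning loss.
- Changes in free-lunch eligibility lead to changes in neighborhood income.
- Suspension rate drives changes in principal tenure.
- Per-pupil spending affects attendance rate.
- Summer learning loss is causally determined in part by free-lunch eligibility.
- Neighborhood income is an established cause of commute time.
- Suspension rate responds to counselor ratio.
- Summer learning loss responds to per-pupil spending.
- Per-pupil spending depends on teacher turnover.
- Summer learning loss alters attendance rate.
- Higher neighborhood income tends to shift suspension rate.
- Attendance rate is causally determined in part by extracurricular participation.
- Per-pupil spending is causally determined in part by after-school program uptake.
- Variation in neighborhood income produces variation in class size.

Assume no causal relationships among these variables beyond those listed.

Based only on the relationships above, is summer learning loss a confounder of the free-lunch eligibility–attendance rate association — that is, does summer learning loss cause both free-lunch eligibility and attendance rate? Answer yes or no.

Summer learning loss has no stated causal path to free-lunch eligibility. A confounder must cause both variables, so summer learning loss does not qualify.

no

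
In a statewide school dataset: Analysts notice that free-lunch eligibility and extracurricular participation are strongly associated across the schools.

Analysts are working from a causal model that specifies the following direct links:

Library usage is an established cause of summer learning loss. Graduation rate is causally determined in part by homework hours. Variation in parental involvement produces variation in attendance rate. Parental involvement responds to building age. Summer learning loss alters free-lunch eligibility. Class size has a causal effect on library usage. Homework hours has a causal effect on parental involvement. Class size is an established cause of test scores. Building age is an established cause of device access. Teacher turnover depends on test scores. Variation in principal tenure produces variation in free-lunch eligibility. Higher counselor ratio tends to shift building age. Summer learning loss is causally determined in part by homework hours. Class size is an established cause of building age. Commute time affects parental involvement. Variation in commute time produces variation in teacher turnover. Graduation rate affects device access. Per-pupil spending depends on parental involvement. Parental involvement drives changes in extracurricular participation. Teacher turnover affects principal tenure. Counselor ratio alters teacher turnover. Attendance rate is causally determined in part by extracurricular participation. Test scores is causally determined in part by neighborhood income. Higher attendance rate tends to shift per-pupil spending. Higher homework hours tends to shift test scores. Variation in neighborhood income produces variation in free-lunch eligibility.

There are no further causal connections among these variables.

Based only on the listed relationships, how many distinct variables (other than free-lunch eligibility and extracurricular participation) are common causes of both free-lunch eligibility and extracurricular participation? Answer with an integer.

The common causes are: class size (to free-lunch eligibility via class size → library usage → summer learning loss → free-lunch eligibility; to extracurricular participation via class size → building age → parental involvement → extracurricular participation); commute time (to free-lunch eligibility via commute time → teacher turnover → principal tenure → free-lunch eligibility; to extracurricular participation via commute time → parental involvement → extracurricular participation); counselor ratio (to free-lunch eligibility via counselor ratio → teacher turnover → principal tenure → free-lunch eligibility; to extracurricular participation via counselor ratio → building age → parental involvement → extracurricular participation); homework hours (to free-lunch eligibility via homework hours → summer learning loss → free-lunch eligibility; to extracurricular participation via homework hours → parental involvement → extracurricular participation).
Every other variable lacks a causal path to at least one of free-lunch eligibility and extracurricular participation.

4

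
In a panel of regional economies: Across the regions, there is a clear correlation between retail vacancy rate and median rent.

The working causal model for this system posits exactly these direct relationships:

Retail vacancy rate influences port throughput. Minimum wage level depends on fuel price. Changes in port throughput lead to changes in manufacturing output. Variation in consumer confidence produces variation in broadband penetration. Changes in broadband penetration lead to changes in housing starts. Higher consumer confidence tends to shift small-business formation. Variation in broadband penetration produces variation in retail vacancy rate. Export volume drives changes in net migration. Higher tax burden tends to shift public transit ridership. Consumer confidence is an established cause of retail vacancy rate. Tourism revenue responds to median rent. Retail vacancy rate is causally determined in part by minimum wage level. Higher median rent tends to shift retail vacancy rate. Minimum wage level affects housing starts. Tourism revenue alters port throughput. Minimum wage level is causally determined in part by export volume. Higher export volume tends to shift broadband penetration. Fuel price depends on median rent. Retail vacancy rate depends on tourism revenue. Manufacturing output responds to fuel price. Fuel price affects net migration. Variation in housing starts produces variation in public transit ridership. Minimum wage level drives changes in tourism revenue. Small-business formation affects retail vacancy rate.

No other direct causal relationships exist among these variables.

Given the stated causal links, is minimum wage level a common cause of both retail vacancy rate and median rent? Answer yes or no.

no

Minimum wage level has no stated causal path to median rent. A confounder must cause both variables, so minimum wage level does not qualify.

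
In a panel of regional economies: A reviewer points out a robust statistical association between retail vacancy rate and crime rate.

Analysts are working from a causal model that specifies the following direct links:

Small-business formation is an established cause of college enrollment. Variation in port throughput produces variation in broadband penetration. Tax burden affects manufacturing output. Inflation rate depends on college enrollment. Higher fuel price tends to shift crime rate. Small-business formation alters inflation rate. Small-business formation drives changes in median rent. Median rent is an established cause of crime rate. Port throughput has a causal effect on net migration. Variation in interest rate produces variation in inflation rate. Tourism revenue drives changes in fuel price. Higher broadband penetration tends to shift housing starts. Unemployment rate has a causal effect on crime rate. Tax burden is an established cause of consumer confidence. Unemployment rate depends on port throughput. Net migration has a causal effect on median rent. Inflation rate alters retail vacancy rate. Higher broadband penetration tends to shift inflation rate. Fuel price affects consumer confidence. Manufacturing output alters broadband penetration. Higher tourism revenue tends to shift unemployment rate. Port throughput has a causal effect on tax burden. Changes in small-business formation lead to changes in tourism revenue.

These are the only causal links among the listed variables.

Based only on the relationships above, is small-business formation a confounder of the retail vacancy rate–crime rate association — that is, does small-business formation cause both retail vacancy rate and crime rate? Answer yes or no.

yes

Small-business formation has a causal path to retail vacancy rate (small-business formation → inflation rate → retail vacancy rate) and to crime rate (small-business formation → median rent → crime rate), so it is a common cause of both — a confounder.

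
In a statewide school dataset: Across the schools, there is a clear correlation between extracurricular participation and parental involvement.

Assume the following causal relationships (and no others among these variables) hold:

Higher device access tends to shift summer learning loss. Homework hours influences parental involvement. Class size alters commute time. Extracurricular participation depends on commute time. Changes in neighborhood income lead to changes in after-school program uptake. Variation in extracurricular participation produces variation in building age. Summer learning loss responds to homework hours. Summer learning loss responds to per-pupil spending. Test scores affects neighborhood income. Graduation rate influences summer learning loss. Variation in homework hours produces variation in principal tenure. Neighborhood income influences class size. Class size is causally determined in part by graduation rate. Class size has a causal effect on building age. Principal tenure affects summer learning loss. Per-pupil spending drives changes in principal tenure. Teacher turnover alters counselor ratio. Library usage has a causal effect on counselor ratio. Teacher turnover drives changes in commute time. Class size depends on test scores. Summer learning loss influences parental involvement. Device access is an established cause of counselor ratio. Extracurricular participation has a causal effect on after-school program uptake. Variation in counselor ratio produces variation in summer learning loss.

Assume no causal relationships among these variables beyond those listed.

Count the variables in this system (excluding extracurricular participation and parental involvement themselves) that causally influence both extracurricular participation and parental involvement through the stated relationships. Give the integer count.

The common causes are: graduation rate (to extracurricular participation via graduation rate → class size → commute time → extracurricular participation; to parental involvement via graduation rate → summer learning loss → parental involvement); teacher turnover (to extracurricular participation via teacher turnover → commute time → extracurricular participation; to parental involvement via teacher turnover → counselor ratio → summer learning loss → parental involvement).
Every other variable lacks a causal path to at least one of extracurricular participation and parental involvement.

2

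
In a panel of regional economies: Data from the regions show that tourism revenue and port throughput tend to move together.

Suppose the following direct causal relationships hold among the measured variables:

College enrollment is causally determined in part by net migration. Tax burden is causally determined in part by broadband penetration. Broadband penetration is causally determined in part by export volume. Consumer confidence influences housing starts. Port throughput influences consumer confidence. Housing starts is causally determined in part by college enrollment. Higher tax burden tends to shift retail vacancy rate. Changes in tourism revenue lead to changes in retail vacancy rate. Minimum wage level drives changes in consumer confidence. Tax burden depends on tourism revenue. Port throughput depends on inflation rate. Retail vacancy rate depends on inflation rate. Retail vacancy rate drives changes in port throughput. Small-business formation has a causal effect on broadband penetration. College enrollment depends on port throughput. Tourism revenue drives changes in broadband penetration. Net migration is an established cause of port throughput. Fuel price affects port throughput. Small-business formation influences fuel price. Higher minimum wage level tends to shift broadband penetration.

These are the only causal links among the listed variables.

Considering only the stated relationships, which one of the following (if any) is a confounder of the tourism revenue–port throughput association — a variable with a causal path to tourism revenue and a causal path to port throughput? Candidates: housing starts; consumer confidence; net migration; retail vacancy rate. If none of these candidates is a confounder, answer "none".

None of the listed candidates has causal paths to both tourism revenue and port throughput in the stated relationships, so none is a common cause.

none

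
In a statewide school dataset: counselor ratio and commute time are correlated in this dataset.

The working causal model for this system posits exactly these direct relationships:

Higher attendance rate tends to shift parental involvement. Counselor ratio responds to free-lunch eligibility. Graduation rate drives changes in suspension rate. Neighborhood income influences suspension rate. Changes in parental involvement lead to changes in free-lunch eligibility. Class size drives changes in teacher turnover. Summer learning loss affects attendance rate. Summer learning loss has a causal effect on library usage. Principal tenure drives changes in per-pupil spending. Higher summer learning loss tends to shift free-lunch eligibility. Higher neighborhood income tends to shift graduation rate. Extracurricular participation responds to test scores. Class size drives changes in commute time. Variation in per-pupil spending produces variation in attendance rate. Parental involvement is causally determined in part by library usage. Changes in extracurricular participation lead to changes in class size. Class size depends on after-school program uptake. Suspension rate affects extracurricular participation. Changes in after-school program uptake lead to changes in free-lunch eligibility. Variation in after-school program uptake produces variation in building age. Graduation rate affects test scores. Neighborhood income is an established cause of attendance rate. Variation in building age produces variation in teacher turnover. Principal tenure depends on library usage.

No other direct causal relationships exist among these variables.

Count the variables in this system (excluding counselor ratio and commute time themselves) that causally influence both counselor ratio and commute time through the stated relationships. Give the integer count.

The common causes are: after-school program uptake (to counselor ratio via after-school program uptake → free-lunch eligibility → counselor ratio; to commute time via after-school program uptake → class size → commute time); neighborhood income (to counselor ratio via neighborhood income → attendance rate → parental involvement → free-lunch eligibility → counselor ratio; to commute time via neighborhood income → suspension rate → extracurricular participation → class size → commute time).
Every other variable lacks a causal path to at least one of counselor ratio and commute time.

2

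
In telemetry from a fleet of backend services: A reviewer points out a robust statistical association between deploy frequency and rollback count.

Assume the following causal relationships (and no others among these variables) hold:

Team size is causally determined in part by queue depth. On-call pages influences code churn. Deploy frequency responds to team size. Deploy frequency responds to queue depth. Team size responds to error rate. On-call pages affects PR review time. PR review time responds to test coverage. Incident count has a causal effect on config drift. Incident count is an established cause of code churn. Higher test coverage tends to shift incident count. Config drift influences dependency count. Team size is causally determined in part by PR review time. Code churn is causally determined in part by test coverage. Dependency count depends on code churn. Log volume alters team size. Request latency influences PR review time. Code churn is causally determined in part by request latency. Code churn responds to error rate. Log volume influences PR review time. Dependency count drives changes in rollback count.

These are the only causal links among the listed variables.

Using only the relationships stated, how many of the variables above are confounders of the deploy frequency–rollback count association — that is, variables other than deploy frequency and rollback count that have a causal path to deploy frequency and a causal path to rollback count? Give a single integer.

The common causes are: error rate (to deploy frequency via error rate → team size → deploy frequency; to rollback count via error rate → code churn → dependency count → rollback count); on-call pages (to deploy frequency via on-call pages → PR review time → team size → deploy frequency; to rollback count via on-call pages → code churn → dependency count → rollback count); request latency (to deploy frequency via request latency → PR review time → team size → deploy frequency; to rollback count via request latency → code churn → dependency count → rollback count); test coverage (to deploy frequency via test coverage → PR review time → team size → deploy frequency; to rollback count via test coverage → code churn → dependency count → rollback count).
Every other variable lacks a causal path to at least one of deploy frequency and rollback count.

4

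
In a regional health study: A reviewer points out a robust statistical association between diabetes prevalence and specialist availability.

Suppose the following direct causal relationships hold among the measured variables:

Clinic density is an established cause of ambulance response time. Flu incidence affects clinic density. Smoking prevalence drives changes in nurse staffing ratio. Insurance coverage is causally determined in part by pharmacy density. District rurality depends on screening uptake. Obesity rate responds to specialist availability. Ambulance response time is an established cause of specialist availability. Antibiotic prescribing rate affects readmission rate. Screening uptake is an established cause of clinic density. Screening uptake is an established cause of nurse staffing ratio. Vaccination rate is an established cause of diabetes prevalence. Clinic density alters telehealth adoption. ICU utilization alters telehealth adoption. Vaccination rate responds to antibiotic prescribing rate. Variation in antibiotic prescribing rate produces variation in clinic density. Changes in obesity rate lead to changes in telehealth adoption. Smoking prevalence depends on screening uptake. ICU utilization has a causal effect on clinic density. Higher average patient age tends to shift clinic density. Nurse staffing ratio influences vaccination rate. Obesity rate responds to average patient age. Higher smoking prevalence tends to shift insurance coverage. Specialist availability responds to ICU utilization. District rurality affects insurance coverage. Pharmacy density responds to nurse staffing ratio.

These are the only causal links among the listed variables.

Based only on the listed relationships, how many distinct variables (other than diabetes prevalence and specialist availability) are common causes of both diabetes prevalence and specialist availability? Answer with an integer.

2

The common causes are: antibiotic prescribing rate (to diabetes prevalence via antibiotic prescribing rate → vaccination rate → diabetes prevalence; to specialist availability via antibiotic prescribing rate → clinic density → ambulance response time → specialist availability); screening uptake (to diabetes prevalence via screening uptake → nurse staffing ratio → vaccination rate → diabetes prevalence; to specialist availability via screening uptake → clinic density → ambulance response time → specialist availability).
Every other variable lacks a causal path to at least one of diabetes prevalence and specialist availability.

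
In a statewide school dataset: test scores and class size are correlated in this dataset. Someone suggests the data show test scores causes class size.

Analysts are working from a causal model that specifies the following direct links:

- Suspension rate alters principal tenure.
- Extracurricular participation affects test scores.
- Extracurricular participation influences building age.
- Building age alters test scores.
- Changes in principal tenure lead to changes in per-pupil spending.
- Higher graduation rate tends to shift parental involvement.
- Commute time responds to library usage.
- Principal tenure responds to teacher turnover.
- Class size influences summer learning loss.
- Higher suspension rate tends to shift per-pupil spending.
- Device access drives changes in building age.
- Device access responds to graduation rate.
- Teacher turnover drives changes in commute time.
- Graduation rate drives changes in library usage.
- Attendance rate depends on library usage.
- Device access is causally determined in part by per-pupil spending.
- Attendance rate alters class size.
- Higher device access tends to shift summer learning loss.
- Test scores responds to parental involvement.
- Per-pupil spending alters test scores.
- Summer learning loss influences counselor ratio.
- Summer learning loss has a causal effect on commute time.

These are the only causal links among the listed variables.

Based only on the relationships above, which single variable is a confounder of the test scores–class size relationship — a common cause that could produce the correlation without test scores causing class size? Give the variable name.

Graduation rate has a causal path to test scores (graduation rate → parental involvement → test scores) and a separate causal path to class size (graduation rate → library usage → attendance rate → class size), so it is a common cause of both.
No stated relationship gives test scores a causal route to class size, so the correlation is explained by the shared upstream cause rather than a direct effect.

graduation rate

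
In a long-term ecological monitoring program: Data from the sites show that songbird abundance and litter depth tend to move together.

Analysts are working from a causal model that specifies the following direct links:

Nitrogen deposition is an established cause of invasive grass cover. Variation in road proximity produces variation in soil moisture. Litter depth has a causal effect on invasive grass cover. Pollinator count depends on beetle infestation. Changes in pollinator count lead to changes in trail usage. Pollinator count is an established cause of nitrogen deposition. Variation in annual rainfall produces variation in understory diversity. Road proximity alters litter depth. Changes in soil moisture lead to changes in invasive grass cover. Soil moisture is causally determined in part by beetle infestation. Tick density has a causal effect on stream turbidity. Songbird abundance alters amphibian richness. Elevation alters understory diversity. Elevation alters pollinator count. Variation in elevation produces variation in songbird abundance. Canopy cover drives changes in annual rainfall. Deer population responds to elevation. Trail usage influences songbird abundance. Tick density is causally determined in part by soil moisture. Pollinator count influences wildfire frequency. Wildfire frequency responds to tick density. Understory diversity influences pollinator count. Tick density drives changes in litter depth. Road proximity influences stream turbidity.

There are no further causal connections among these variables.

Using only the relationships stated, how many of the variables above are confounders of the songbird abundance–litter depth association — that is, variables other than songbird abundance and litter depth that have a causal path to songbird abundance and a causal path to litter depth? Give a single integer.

The common causes are: beetle infestation (to songbird abundance via beetle infestation → pollinator count → trail usage → songbird abundance; to litter depth via beetle infestation → soil moisture → tick density → litter depth).
Every other variable lacks a causal path to at least one of songbird abundance and litter depth.

1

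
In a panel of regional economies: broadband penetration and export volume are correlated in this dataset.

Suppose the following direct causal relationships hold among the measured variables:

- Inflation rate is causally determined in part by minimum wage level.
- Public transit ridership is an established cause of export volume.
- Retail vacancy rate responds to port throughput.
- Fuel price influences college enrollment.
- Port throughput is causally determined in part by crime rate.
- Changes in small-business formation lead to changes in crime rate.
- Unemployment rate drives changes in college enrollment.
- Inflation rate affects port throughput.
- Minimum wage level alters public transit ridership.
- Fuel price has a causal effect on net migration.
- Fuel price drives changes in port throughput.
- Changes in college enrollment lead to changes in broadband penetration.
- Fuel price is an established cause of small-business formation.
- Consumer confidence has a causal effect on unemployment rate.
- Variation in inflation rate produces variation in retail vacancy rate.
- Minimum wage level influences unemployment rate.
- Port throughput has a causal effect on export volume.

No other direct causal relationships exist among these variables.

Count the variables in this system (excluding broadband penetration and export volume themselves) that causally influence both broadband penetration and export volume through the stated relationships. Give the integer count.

2

The common causes are: fuel price (to broadband penetration via fuel price → college enrollment → broadband penetration; to export volume via fuel price → port throughput → export volume); minimum wage level (to broadband penetration via minimum wage level → unemployment rate → college enrollment → broadband penetration; to export volume via minimum wage level → public transit ridership → export volume).
Every other variable lacks a causal path to at least one of broadband penetration and export volume.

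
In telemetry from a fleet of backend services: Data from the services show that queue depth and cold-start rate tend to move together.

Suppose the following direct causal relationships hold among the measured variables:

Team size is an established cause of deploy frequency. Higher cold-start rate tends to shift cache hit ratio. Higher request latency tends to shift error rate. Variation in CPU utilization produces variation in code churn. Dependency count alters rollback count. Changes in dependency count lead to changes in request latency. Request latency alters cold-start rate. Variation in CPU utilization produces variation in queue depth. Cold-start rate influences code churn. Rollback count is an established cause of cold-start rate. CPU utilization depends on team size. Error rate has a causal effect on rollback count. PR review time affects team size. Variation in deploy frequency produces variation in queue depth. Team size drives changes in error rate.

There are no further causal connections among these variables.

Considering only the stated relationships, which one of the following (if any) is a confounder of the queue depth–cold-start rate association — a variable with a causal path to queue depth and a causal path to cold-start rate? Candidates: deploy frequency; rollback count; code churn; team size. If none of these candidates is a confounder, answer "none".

team size

Team size causes queue depth (team size → CPU utilization → queue depth) and also causes cold-start rate (team size → error rate → rollback count → cold-start rate); it is a common cause of both.
Each of the other candidates lacks a causal path to at least one of queue depth and cold-start rate, so they do not confound the relationship.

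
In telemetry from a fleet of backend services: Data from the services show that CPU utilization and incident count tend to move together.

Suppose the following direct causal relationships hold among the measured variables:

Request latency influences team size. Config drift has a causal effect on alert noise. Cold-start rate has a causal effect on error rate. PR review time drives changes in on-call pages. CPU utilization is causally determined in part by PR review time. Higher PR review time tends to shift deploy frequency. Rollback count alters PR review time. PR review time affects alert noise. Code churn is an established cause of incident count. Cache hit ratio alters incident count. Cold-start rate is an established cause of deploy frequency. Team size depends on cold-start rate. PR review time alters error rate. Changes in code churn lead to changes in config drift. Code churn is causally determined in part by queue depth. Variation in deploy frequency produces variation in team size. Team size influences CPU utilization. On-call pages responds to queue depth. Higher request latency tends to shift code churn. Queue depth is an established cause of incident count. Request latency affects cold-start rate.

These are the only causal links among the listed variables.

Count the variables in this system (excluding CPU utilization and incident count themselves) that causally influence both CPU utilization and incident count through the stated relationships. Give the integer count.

1

The common causes are: request latency (to CPU utilization via request latency → team size → CPU utilization; to incident count via request latency → code churn → incident count).
Every other variable lacks a causal path to at least one of CPU utilization and incident count.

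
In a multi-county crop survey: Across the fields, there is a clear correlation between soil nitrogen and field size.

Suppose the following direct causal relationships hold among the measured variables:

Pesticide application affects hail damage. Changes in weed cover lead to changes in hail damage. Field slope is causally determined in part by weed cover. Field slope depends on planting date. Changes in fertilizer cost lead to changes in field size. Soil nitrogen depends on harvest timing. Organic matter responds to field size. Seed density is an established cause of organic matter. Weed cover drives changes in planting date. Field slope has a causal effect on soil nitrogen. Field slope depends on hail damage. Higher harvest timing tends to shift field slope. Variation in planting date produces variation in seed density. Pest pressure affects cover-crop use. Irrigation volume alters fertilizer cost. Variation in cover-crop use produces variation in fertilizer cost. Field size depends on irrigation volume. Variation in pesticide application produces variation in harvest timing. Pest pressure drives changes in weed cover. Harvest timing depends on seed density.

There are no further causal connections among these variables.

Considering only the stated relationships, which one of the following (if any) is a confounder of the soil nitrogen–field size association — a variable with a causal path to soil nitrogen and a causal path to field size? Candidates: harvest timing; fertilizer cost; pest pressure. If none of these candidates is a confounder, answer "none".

pest pressure

Pest pressure causes soil nitrogen (pest pressure → weed cover → field slope → soil nitrogen) and also causes field size (pest pressure → cover-crop use → fertilizer cost → field size); it is a common cause of both.
Each of the other candidates lacks a causal path to at least one of soil nitrogen and field size, so they do not confound the relationship.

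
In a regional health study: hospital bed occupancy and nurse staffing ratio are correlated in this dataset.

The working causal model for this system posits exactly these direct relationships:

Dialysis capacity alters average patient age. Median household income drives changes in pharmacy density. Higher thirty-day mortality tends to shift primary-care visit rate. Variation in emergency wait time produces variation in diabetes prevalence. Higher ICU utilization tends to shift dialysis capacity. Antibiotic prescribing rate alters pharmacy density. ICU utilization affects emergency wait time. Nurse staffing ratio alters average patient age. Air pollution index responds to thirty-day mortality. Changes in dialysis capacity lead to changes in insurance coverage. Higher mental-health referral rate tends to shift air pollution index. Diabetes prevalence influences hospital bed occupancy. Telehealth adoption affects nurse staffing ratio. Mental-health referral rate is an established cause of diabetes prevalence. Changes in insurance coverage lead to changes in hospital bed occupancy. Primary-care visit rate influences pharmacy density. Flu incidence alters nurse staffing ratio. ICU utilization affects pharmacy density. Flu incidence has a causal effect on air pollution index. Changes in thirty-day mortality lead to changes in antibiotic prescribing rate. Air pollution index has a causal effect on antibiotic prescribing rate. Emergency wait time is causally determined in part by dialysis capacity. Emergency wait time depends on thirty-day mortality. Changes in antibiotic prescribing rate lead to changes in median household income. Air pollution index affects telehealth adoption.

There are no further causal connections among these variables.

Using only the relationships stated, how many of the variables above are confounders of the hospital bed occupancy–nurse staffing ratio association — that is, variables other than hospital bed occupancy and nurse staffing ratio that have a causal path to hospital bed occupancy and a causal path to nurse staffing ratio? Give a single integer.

2

The common causes are: mental-health referral rate (to hospital bed occupancy via mental-health referral rate → diabetes prevalence → hospital bed occupancy; to nurse staffing ratio via mental-health referral rate → air pollution index → telehealth adoption → nurse staffing ratio); thirty-day mortality (to hospital bed occupancy via thirty-day mortality → emergency wait time → diabetes prevalence → hospital bed occupancy; to nurse staffing ratio via thirty-day mortality → air pollution index → telehealth adoption → nurse staffing ratio).
Every other variable lacks a causal path to at least one of hospital bed occupancy and nurse staffing ratio.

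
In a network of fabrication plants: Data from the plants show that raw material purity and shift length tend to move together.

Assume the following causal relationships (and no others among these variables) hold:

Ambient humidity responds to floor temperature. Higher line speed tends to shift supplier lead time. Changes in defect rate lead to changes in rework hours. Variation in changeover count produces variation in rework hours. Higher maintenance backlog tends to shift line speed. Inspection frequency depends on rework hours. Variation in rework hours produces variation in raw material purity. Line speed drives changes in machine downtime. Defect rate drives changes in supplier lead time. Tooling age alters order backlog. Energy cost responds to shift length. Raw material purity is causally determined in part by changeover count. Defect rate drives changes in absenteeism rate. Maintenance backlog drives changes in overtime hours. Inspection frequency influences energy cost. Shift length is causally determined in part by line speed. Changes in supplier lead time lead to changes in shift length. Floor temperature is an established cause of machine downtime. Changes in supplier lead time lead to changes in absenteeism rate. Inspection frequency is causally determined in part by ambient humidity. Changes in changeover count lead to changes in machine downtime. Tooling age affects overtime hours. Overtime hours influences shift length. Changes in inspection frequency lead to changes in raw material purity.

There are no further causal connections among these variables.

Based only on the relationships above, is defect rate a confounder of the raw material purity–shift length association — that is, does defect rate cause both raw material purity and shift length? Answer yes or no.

yes

Defect rate has a causal path to raw material purity (defect rate → rework hours → raw material purity) and to shift length (defect rate → supplier lead time → shift length), so it is a common cause of both — a confounder.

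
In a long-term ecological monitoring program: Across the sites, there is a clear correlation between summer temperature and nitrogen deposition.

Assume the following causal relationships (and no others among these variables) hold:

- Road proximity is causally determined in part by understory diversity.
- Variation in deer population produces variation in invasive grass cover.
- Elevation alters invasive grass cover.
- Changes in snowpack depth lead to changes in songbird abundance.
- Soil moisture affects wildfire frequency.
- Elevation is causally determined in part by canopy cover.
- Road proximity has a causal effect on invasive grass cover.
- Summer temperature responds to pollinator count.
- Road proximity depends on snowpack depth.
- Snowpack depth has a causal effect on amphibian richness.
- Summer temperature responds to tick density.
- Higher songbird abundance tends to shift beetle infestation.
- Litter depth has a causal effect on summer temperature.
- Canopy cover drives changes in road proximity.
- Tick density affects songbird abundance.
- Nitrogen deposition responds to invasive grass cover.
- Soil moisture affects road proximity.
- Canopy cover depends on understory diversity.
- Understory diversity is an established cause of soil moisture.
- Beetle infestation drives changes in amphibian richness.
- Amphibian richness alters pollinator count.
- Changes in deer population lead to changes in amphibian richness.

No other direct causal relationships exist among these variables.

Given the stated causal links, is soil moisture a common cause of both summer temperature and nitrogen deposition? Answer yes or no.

no

Soil moisture has no stated causal path to summer temperature. A confounder must cause both variables, so soil moisture does not qualify.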